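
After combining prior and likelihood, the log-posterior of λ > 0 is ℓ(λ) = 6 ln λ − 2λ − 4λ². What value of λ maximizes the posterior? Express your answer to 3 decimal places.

λ̂_MAP = 0.750

ℓ'(λ) = 6/λ − 2 − 8λ. Setting this to zero and multiplying by λ: 8λ² + 2λ − 6 = 0.
λ = (−2 + √(2² + 4·8·6)) / (2·8) = (−2 + √196) / 16 = (−2 + 14)/16 = 3/4.
ℓ''(λ) = −6/λ² − 8 < 0, confirming a maximum.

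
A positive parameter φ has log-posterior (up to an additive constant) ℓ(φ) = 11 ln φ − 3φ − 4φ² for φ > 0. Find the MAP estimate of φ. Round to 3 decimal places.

ℓ'(φ) = 11/φ − 3 − 8φ. Setting this to zero and multiplying by φ: 8φ² + 3φ − 11 = 0.
φ = (−3 + √(3² + 4·8·11)) / (2·8) = (−3 + √361) / 16 = (−3 + 19)/16 = 1.
ℓ''(φ) = −11/φ² − 8 < 0, confirming a maximum.

φ̂_MAP = 1.000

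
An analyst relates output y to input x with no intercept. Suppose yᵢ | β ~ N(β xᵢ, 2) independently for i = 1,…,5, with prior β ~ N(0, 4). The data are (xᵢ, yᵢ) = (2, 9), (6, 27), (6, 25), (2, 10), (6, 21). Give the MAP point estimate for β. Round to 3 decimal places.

log p(β | y) = −Σ(yᵢ − βxᵢ)²/(2·2) − β²/(2·4) + const.
Setting the derivative to zero: Σxᵢ(yᵢ − βxᵢ)/2 − β/4 = 0, so β = Σxᵢyᵢ / (Σxᵢ² + σ²/τ²).
Σxᵢyᵢ = 2·9 + 6·27 + 6·25 + 2·10 + 6·21 = 476; Σxᵢ² = 116; σ²/τ² = 0.5.
β̂_MAP = 476 / (116 + 0.5) = 476/116.5 ≈ 4.086.

β̂_MAP = 4.086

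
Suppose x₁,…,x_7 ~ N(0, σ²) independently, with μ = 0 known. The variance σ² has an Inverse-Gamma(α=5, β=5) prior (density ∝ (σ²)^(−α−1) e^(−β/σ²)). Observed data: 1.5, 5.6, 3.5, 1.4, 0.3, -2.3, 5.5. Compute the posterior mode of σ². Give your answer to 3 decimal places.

Sum of squared deviations about the known mean: SS = (1.5−0)² + (5.6−0)² + (3.5−0)² + (1.4−0)² + (0.3−0)² + (-2.3−0)² + (5.5−0)² = 83.45.
The Normal likelihood contributes (σ²)^(−n/2) exp(−SS/(2σ²)), so the posterior is Inverse-Gamma(α + n/2, β + SS/2) = Inverse-Gamma(8.5, 46.725).
The mode of Inverse-Gamma(a, b) is b/(a+1) = 46.725/9.5 ≈ 4.918.

σ̂²_MAP = 4.918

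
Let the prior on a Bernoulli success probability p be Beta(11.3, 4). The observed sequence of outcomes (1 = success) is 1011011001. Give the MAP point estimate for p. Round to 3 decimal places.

Prior: Beta(11.3, 4).
Data: 6 successes in 10 trials (from the sequence). The binomial likelihood contributes p^6(1−p)^4, so the posterior is Beta(11.3+6, 4+4) = Beta(17.3, 8).
For Beta(a, b) with a, b > 1 the mode is (a−1)/(a+b−2) = 16.3/23.3 ≈ 0.700.

p̂_MAP = 0.700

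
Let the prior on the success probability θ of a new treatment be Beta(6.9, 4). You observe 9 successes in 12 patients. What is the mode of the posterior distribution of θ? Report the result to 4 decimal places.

θ̂_MAP = 0.7129

Prior: Beta(6.9, 4).
Data: 9 successes in 12 trials. The binomial likelihood contributes θ^9(1−θ)^3, so the posterior is Beta(6.9+9, 4+3) = Beta(15.9, 7).
For Beta(a, b) with a, b > 1 the mode is (a−1)/(a+b−2) = 14.9/20.9 ≈ 0.7129.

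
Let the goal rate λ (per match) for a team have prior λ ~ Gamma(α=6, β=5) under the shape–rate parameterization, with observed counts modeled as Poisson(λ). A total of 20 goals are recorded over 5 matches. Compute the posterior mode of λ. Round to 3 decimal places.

Σxᵢ = 20, n = 5.
Posterior ∝ λ^5e^(−5λ) · λ^20e^(−5λ) = λ^25e^(−10λ), i.e. Gamma(shape=26, rate=10).
The mode of a Gamma(a, b) with a ≥ 1 (shape–rate) is (a−1)/b = 25/10 ≈ 2.500.

λ̂_MAP = 2.500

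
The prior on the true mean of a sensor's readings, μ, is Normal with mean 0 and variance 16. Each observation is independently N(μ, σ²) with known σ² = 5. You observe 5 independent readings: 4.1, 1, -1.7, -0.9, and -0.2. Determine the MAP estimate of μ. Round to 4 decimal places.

n = 5; x̄ = (4.1 + 1 + (-1.7) + (-0.9) + (-0.2))/5 = 2.3/5 = 0.46.
For a Normal prior and Normal likelihood with known variance, the posterior is Normal; its mode equals its mean, the precision-weighted average.
Prior precision 1/σ₀² = 1/16 = 0.0625; data precision n/σ² = 5/5 = 1.
μ̂ = (0.0625·0 + 1·0.46) / (0.0625 + 1) = 0.46/1.0625 = 184/425 ≈ 0.4329.

μ̂_MAP = 0.4329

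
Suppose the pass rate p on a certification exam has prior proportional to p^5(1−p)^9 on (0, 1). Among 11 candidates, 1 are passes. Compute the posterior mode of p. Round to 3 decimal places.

p̂_MAP = 0.240

The prior density ∝ p^5(1−p)^9 is the kernel of Beta(6, 10).
Data: 1 success in 11 trials. The binomial likelihood contributes p(1−p)^10, so the posterior is Beta(6+1, 10+10) = Beta(7, 20).
For Beta(a, b) with a, b > 1 the mode is (a−1)/(a+b−2) = 6/25 ≈ 0.240.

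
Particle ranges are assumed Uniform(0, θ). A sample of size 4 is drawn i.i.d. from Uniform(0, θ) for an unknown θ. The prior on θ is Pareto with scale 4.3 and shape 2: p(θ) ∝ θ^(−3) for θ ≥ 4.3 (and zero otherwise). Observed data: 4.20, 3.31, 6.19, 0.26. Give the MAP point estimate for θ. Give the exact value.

The Uniform(0, θ) likelihood is θ^(−n) for θ ≥ max(xᵢ), zero otherwise. Here max(xᵢ) = 6.19.
Posterior ∝ θ^(−3) · θ^(−4) = θ^(−7) on θ ≥ max(4.3, 6.19) = 6.19.
This density is strictly decreasing in θ, so the posterior mode lies at the lower boundary of the support.

θ̂_MAP = 6.19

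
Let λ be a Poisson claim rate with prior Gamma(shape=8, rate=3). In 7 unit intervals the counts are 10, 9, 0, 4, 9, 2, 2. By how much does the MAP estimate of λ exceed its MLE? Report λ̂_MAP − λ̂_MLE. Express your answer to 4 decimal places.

Σxᵢ = 36. Posterior is Gamma(44, 10); MAP = (44−1)/10 = 43/10 ≈ 4.30000.
MLE = x̄ = 36/7 ≈ 5.14286.
Difference = 43/10 − 36/7 = -59/70 ≈ -0.8429.

MAP − MLE = -0.8429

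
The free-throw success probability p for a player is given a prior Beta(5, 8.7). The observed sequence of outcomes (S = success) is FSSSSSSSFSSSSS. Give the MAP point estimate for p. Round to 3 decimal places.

p̂_MAP = 0.623

Prior: Beta(5, 8.7).
Data: 12 successes in 14 trials (from the sequence). The binomial likelihood contributes p^12(1−p)^2, so the posterior is Beta(5+12, 8.7+2) = Beta(17, 10.7).
For Beta(a, b) with a, b > 1 the mode is (a−1)/(a+b−2) = 16/25.7 ≈ 0.623.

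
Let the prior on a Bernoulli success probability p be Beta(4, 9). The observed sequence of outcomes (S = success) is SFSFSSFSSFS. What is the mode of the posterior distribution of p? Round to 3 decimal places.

p̂_MAP = 0.455

Prior: Beta(4, 9).
Data: 7 successes in 11 trials (from the sequence). The binomial likelihood contributes p^7(1−p)^4, so the posterior is Beta(4+7, 9+4) = Beta(11, 13).
For Beta(a, b) with a, b > 1 the mode is (a−1)/(a+b−2) = 10/22 ≈ 0.455.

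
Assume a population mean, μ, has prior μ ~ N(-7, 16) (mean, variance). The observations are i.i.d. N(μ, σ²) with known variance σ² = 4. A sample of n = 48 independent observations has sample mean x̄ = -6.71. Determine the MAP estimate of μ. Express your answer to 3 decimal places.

n = 48, x̄ = -6.71.
For a Normal prior and Normal likelihood with known variance, the posterior is Normal; its mode equals its mean, the precision-weighted average.
Prior precision 1/σ₀² = 1/16 = 0.0625; data precision n/σ² = 48/4 = 12.
μ̂ = (0.0625·(-7) + 12·(-6.71)) / (0.0625 + 12) = (-80.9575)/12.0625 = -32383/4825 ≈ -6.712.

μ̂_MAP = -6.712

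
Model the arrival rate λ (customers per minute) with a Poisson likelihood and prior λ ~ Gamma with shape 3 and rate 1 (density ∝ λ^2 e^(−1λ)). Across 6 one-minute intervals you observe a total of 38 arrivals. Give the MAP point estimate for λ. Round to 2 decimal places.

Σxᵢ = 38, n = 6.
Posterior ∝ λ^2e^(−1λ) · λ^38e^(−6λ) = λ^40e^(−7λ), i.e. Gamma(shape=41, rate=7).
The mode of a Gamma(a, b) with a ≥ 1 (shape–rate) is (a−1)/b = 40/7 ≈ 5.71.

λ̂_MAP = 5.71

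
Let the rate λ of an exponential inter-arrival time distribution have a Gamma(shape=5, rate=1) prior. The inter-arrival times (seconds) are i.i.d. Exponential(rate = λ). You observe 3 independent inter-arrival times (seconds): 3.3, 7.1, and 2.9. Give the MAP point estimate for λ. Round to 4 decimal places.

λ̂_MAP = 0.4895

The Exponential(rate=λ) likelihood is ∝ λ^n e^(−λΣtᵢ). Here n = 3 and Σtᵢ = 3.3 + 7.1 + 2.9 = 13.3.
Posterior ∝ λ^4e^(−1λ) · λ^3e^(−13.3λ) = λ^7e^(−14.3λ), i.e. Gamma(8, 14.3).
Mode = (a−1)/b = 7/14.3 ≈ 0.4895.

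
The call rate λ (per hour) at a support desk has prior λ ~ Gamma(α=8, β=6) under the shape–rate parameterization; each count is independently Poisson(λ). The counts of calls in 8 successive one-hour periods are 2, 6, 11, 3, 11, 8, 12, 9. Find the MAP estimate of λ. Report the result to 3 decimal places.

Σxᵢ = 2+6+11+3+11+8+12+9 = 62, with n = 8.
Posterior ∝ λ^7e^(−6λ) · λ^62e^(−8λ) = λ^69e^(−14λ), i.e. Gamma(shape=70, rate=14).
The mode of a Gamma(a, b) with a ≥ 1 (shape–rate) is (a−1)/b = 69/14 ≈ 4.929.

λ̂_MAP = 4.929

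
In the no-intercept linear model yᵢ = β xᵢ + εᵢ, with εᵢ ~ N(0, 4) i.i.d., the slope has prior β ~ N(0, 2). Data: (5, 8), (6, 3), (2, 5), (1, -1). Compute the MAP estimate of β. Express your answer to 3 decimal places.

β̂_MAP = 0.985

log p(β | y) = −Σ(yᵢ − βxᵢ)²/(2·4) − β²/(2·2) + const.
Setting the derivative to zero: Σxᵢ(yᵢ − βxᵢ)/4 − β/2 = 0, so β = Σxᵢyᵢ / (Σxᵢ² + σ²/τ²).
Σxᵢyᵢ = 5·8 + 6·3 + 2·5 + 1·(-1) = 67; Σxᵢ² = 66; σ²/τ² = 2.
β̂_MAP = 67 / (66 + 2) = 67/68 ≈ 0.985.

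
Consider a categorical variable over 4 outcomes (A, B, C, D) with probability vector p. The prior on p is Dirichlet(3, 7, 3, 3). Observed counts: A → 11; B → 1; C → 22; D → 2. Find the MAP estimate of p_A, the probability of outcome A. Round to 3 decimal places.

MAP estimate of p_A = 0.271

The posterior is Dirichlet(αᵢ + nᵢ) = Dirichlet(14, 8, 25, 5).
For a Dirichlet(a₁,…,a_K) with all aᵢ > 1, the mode has j-th component (aⱼ − 1)/(Σaᵢ − K).
Here Σaᵢ = 52 and K = 4, so p_A = (14 − 1)/(52 − 4) = 13/48 ≈ 0.271.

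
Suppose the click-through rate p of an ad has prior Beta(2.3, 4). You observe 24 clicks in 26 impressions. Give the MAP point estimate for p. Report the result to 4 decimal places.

Prior: Beta(2.3, 4).
Data: 24 successes in 26 trials. The binomial likelihood contributes p^24(1−p)^2, so the posterior is Beta(2.3+24, 4+2) = Beta(26.3, 6).
For Beta(a, b) with a, b > 1 the mode is (a−1)/(a+b−2) = 25.3/30.3 ≈ 0.8350.

p̂_MAP = 0.8350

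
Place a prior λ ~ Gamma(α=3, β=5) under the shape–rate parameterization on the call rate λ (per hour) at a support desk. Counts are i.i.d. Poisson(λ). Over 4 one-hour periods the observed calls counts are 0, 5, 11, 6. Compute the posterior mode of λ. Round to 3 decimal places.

Σxᵢ = 0+5+11+6 = 22, with n = 4.
Posterior ∝ λ^2e^(−5λ) · λ^22e^(−4λ) = λ^24e^(−9λ), i.e. Gamma(shape=25, rate=9).
The mode of a Gamma(a, b) with a ≥ 1 (shape–rate) is (a−1)/b = 24/9 ≈ 2.667.

λ̂_MAP = 2.667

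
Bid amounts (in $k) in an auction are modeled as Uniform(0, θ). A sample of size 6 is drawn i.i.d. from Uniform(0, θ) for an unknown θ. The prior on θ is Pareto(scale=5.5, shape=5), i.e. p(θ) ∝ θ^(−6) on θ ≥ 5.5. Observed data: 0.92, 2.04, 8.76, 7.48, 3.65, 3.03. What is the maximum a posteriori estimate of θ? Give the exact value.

The Uniform(0, θ) likelihood is θ^(−n) for θ ≥ max(xᵢ), zero otherwise. Here max(xᵢ) = 8.76.
Posterior ∝ θ^(−6) · θ^(−6) = θ^(−12) on θ ≥ max(5.5, 8.76) = 8.76.
This density is strictly decreasing in θ, so the posterior mode lies at the lower boundary of the support.

θ̂_MAP = 8.76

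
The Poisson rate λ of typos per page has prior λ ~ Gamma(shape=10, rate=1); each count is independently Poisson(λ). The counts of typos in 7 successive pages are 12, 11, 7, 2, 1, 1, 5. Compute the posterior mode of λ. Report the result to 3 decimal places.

Σxᵢ = 12+11+7+2+1+1+5 = 39, with n = 7.
Posterior ∝ λ^9e^(−1λ) · λ^39e^(−7λ) = λ^48e^(−8λ), i.e. Gamma(shape=49, rate=8).
The mode of a Gamma(a, b) with a ≥ 1 (shape–rate) is (a−1)/b = 48/8 ≈ 6.000.

λ̂_MAP = 6.000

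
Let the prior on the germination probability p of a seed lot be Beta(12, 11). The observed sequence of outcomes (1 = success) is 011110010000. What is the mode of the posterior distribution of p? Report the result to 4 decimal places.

Prior: Beta(12, 11).
Data: 5 successes in 12 trials (from the sequence). The binomial likelihood contributes p^5(1−p)^7, so the posterior is Beta(12+5, 11+7) = Beta(17, 18).
For Beta(a, b) with a, b > 1 the mode is (a−1)/(a+b−2) = 16/33 ≈ 0.4848.

p̂_MAP = 0.4848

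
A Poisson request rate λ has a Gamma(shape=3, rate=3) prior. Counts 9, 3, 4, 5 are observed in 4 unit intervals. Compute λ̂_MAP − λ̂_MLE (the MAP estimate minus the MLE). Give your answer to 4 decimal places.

Σxᵢ = 21. Posterior is Gamma(24, 7); MAP = (24−1)/7 = 23/7 ≈ 3.28571.
MLE = x̄ = 21/4 ≈ 5.25000.
Difference = 23/7 − 21/4 = -55/28 ≈ -1.9643.

MAP − MLE = -1.9643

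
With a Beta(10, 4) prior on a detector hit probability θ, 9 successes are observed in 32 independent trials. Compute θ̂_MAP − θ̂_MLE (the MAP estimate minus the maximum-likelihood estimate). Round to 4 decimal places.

MAP − MLE = 0.1278

Posterior is Beta(19, 27); MAP = (19−1)/(46−2) = 18/44 ≈ 0.40909.
MLE ignores the prior: θ̂_MLE = k/n = 9/32 ≈ 0.28125.
Difference = 18/44 − 9/32 = 45/352 ≈ 0.1278.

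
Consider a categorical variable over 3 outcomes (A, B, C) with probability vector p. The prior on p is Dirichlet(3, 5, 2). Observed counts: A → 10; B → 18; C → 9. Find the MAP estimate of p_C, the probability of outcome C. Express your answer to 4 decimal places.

The posterior is Dirichlet(αᵢ + nᵢ) = Dirichlet(13, 23, 11).
For a Dirichlet(a₁,…,a_K) with all aᵢ > 1, the mode has j-th component (aⱼ − 1)/(Σaᵢ − K).
Here Σaᵢ = 47 and K = 3, so p_C = (11 − 1)/(47 − 3) = 10/44 ≈ 0.2273.

MAP estimate of p_C = 0.2273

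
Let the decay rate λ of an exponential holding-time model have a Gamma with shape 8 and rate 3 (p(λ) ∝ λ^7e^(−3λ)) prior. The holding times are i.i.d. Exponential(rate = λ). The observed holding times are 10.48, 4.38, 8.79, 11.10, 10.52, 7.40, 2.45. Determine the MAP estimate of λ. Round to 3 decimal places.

The Exponential(rate=λ) likelihood is ∝ λ^n e^(−λΣtᵢ). Here n = 7 and Σtᵢ = 10.48 + 4.38 + 8.79 + 11.10 + 10.52 + 7.40 + 2.45 = 55.12.
Posterior ∝ λ^7e^(−3λ) · λ^7e^(−55.12λ) = λ^14e^(−58.12λ), i.e. Gamma(15, 58.12).
Mode = (a−1)/b = 14/58.12 ≈ 0.241.

λ̂_MAP = 0.241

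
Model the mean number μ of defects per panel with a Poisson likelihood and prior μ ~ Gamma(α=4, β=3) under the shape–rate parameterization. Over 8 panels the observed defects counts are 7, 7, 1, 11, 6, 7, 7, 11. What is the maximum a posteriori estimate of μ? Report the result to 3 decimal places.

μ̂_MAP = 5.455

Σxᵢ = 7+7+1+11+6+7+7+11 = 57, with n = 8.
Posterior ∝ μ^3e^(−3μ) · μ^57e^(−8μ) = μ^60e^(−11μ), i.e. Gamma(shape=61, rate=11).
The mode of a Gamma(a, b) with a ≥ 1 (shape–rate) is (a−1)/b = 60/11 ≈ 5.455.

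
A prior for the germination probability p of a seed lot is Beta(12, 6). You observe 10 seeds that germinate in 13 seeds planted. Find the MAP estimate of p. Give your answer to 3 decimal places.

p̂_MAP = 0.724

Prior: Beta(12, 6).
Data: 10 successes in 13 trials. The binomial likelihood contributes p^10(1−p)^3, so the posterior is Beta(12+10, 6+3) = Beta(22, 9).
For Beta(a, b) with a, b > 1 the mode is (a−1)/(a+b−2) = 21/29 ≈ 0.724.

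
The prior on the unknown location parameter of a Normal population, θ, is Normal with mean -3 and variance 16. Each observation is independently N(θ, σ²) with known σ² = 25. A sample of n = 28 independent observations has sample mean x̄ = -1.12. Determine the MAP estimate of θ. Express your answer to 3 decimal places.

θ̂_MAP = -1.219

n = 28, x̄ = -1.12.
For a Normal prior and Normal likelihood with known variance, the posterior is Normal; its mode equals its mean, the precision-weighted average.
Prior precision 1/σ₀² = 1/16 = 0.0625; data precision n/σ² = 28/25 = 1.12.
θ̂ = (0.0625·(-3) + 1.12·(-1.12)) / (0.0625 + 1.12) = (-1.4419)/1.1825 = -14419/11825 ≈ -1.219.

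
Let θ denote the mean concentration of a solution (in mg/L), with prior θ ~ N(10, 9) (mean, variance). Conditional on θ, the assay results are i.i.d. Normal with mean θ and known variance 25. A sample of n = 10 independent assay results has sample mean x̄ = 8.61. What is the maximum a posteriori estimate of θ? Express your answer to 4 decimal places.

n = 10, x̄ = 8.61.
For a Normal prior and Normal likelihood with known variance, the posterior is Normal; its mode equals its mean, the precision-weighted average.
Prior precision 1/σ₀² = 1/9; data precision n/σ² = 10/25 = 0.4.
θ̂ = ((1/9)·10 + 0.4·8.61) / (1/9 + 0.4) = (10249/2250)/(23/45) = 10249/1150 ≈ 8.9122.

θ̂_MAP = 8.9122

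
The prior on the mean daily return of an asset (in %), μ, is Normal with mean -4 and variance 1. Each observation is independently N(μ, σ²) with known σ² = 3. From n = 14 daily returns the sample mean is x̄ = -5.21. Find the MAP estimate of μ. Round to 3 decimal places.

n = 14, x̄ = -5.21.
For a Normal prior and Normal likelihood with known variance, the posterior is Normal; its mode equals its mean, the precision-weighted average.
Prior precision 1/σ₀² = 1/1 = 1; data precision n/σ² = 14/3.
μ̂ = (1·(-4) + (14/3)·(-5.21)) / (1 + 14/3) = (-4247/150)/(17/3) = -4247/850 ≈ -4.996.

μ̂_MAP = -4.996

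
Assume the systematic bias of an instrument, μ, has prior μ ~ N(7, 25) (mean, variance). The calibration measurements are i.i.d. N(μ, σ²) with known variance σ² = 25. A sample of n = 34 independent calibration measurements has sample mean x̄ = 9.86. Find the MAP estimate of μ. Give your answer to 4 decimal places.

μ̂_MAP = 9.7783

n = 34, x̄ = 9.86.
For a Normal prior and Normal likelihood with known variance, the posterior is Normal; its mode equals its mean, the precision-weighted average.
Prior precision 1/σ₀² = 1/25 = 0.04; data precision n/σ² = 34/25 = 1.36.
μ̂ = (0.04·7 + 1.36·9.86) / (0.04 + 1.36) = 13.6896/1.4 = 8556/875 ≈ 9.7783.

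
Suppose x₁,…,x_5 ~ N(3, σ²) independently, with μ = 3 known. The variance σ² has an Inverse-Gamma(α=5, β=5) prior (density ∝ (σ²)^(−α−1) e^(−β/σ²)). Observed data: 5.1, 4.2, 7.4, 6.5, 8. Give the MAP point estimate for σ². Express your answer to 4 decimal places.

Sum of squared deviations about the known mean: SS = (5.1−3)² + (4.2−3)² + (7.4−3)² + (6.5−3)² + (8−3)² = 62.46.
The Normal likelihood contributes (σ²)^(−n/2) exp(−SS/(2σ²)), so the posterior is Inverse-Gamma(α + n/2, β + SS/2) = Inverse-Gamma(7.5, 36.23).
The mode of Inverse-Gamma(a, b) is b/(a+1) = 36.23/8.5 ≈ 4.2624.

σ̂²_MAP = 4.2624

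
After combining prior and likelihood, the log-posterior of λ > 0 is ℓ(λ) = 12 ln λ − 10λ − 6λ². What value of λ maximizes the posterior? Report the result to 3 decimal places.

λ̂_MAP = 0.667

ℓ'(λ) = 12/λ − 10 − 12λ. Setting this to zero and multiplying by λ: 12λ² + 10λ − 12 = 0.
λ = (−10 + √(10² + 4·12·12)) / (2·12) = (−10 + √676) / 24 = (−10 + 26)/24 = 2/3.
ℓ''(λ) = −12/λ² − 12 < 0, confirming a maximum.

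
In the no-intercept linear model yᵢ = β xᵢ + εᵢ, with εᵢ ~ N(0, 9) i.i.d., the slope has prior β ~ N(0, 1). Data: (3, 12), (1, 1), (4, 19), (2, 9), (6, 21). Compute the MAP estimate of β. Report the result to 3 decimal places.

β̂_MAP = 3.427

log p(β | y) = −Σ(yᵢ − βxᵢ)²/(2·9) − β²/(2·1) + const.
Setting the derivative to zero: Σxᵢ(yᵢ − βxᵢ)/9 − β/1 = 0, so β = Σxᵢyᵢ / (Σxᵢ² + σ²/τ²).
Σxᵢyᵢ = 3·12 + 1·1 + 4·19 + 2·9 + 6·21 = 257; Σxᵢ² = 66; σ²/τ² = 9.
β̂_MAP = 257 / (66 + 9) = 257/75 ≈ 3.427.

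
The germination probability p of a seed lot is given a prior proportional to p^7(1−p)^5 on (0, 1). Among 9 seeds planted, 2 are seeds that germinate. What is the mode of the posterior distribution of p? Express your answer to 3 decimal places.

The prior density ∝ p^7(1−p)^5 is the kernel of Beta(8, 6).
Data: 2 successes in 9 trials. The binomial likelihood contributes p^2(1−p)^7, so the posterior is Beta(8+2, 6+7) = Beta(10, 13).
For Beta(a, b) with a, b > 1 the mode is (a−1)/(a+b−2) = 9/21 ≈ 0.429.

p̂_MAP = 0.429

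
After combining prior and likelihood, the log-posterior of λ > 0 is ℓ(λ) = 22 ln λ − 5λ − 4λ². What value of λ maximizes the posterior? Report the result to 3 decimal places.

ℓ'(λ) = 22/λ − 5 − 8λ. Setting this to zero and multiplying by λ: 8λ² + 5λ − 22 = 0.
λ = (−5 + √(5² + 4·8·22)) / (2·8) = (−5 + √729) / 16 = (−5 + 27)/16 = 11/8.
ℓ''(λ) = −22/λ² − 8 < 0, confirming a maximum.

λ̂_MAP = 1.375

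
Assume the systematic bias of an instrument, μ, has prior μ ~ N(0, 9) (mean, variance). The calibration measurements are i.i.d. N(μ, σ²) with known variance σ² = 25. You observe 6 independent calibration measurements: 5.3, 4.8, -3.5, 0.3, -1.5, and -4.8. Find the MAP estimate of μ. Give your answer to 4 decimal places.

n = 6; x̄ = (5.3 + 4.8 + (-3.5) + 0.3 + (-1.5) + (-4.8))/6 = 0.6/6 = 0.1.
For a Normal prior and Normal likelihood with known variance, the posterior is Normal; its mode equals its mean, the precision-weighted average.
Prior precision 1/σ₀² = 1/9; data precision n/σ² = 6/25 = 0.24.
μ̂ = ((1/9)·0 + 0.24·0.1) / (1/9 + 0.24) = 0.024/(79/225) = 27/395 ≈ 0.0684.

μ̂_MAP = 0.0684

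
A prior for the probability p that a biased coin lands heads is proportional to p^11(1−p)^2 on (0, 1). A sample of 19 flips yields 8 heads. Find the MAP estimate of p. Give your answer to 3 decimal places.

The prior density ∝ p^11(1−p)^2 is the kernel of Beta(12, 3).
Data: 8 successes in 19 trials. The binomial likelihood contributes p^8(1−p)^11, so the posterior is Beta(12+8, 3+11) = Beta(20, 14).
For Beta(a, b) with a, b > 1 the mode is (a−1)/(a+b−2) = 19/32 ≈ 0.594.

p̂_MAP = 0.594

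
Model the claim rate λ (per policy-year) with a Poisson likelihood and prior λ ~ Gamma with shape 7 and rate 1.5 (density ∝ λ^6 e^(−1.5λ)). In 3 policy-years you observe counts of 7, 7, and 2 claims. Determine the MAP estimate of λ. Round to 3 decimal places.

λ̂_MAP = 4.889

Σxᵢ = 7+7+2 = 16, with n = 3.
Posterior ∝ λ^6e^(−1.5λ) · λ^16e^(−3λ) = λ^22e^(−4.5λ), i.e. Gamma(shape=23, rate=4.5).
The mode of a Gamma(a, b) with a ≥ 1 (shape–rate) is (a−1)/b = 22/4.5 ≈ 4.889.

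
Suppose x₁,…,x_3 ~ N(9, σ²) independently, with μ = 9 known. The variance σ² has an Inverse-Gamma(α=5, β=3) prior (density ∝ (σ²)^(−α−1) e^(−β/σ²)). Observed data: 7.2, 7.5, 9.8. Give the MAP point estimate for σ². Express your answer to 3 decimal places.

Sum of squared deviations about the known mean: SS = (7.2−9)² + (7.5−9)² + (9.8−9)² = 6.13.
The Normal likelihood contributes (σ²)^(−n/2) exp(−SS/(2σ²)), so the posterior is Inverse-Gamma(α + n/2, β + SS/2) = Inverse-Gamma(6.5, 6.065).
The mode of Inverse-Gamma(a, b) is b/(a+1) = 6.065/7.5 ≈ 0.809.

σ̂²_MAP = 0.809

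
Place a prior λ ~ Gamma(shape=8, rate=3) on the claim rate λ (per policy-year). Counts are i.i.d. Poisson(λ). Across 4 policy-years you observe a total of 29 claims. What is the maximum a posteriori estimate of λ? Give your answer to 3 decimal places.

λ̂_MAP = 5.143

Σxᵢ = 29, n = 4.
Posterior ∝ λ^7e^(−3λ) · λ^29e^(−4λ) = λ^36e^(−7λ), i.e. Gamma(shape=37, rate=7).
The mode of a Gamma(a, b) with a ≥ 1 (shape–rate) is (a−1)/b = 36/7 ≈ 5.143.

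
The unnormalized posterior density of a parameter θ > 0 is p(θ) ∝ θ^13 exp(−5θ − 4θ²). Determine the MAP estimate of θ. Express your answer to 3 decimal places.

ℓ'(θ) = 13/θ − 5 − 8θ. Setting this to zero and multiplying by θ: 8θ² + 5θ − 13 = 0.
θ = (−5 + √(5² + 4·8·13)) / (2·8) = (−5 + √441) / 16 = (−5 + 21)/16 = 1.
ℓ''(θ) = −13/θ² − 8 < 0, confirming a maximum.

θ̂_MAP = 1.000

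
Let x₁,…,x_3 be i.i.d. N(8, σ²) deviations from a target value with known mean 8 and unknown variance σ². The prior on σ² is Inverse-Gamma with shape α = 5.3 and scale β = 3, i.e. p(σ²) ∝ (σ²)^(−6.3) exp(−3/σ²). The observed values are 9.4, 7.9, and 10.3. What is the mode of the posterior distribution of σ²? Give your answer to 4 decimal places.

Sum of squared deviations about the known mean: SS = (9.4−8)² + (7.9−8)² + (10.3−8)² = 7.26.
The Normal likelihood contributes (σ²)^(−n/2) exp(−SS/(2σ²)), so the posterior is Inverse-Gamma(α + n/2, β + SS/2) = Inverse-Gamma(6.8, 6.63).
The mode of Inverse-Gamma(a, b) is b/(a+1) = 6.63/7.8 ≈ 0.8500.

σ̂²_MAP = 0.8500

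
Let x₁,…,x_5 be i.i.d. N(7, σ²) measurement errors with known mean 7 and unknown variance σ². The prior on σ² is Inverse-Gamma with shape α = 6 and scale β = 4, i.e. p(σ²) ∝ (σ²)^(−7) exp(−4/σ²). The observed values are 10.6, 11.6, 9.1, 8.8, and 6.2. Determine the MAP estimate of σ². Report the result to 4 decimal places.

Sum of squared deviations about the known mean: SS = (10.6−7)² + (11.6−7)² + (9.1−7)² + (8.8−7)² + (6.2−7)² = 42.41.
The Normal likelihood contributes (σ²)^(−n/2) exp(−SS/(2σ²)), so the posterior is Inverse-Gamma(α + n/2, β + SS/2) = Inverse-Gamma(8.5, 25.205).
The mode of Inverse-Gamma(a, b) is b/(a+1) = 25.205/9.5 ≈ 2.6532.

σ̂²_MAP = 2.6532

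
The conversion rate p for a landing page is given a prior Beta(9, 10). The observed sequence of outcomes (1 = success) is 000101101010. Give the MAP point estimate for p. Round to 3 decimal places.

p̂_MAP = 0.448

Prior: Beta(9, 10).
Data: 5 successes in 12 trials (from the sequence). The binomial likelihood contributes p^5(1−p)^7, so the posterior is Beta(9+5, 10+7) = Beta(14, 17).
For Beta(a, b) with a, b > 1 the mode is (a−1)/(a+b−2) = 13/29 ≈ 0.448.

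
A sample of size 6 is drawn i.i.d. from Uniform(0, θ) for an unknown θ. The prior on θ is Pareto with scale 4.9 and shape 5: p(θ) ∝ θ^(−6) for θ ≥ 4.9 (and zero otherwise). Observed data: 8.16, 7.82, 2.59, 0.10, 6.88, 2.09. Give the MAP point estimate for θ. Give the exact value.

θ̂_MAP = 8.16

The Uniform(0, θ) likelihood is θ^(−n) for θ ≥ max(xᵢ), zero otherwise. Here max(xᵢ) = 8.16.
Posterior ∝ θ^(−6) · θ^(−6) = θ^(−12) on θ ≥ max(4.9, 8.16) = 8.16.
This density is strictly decreasing in θ, so the posterior mode lies at the lower boundary of the support.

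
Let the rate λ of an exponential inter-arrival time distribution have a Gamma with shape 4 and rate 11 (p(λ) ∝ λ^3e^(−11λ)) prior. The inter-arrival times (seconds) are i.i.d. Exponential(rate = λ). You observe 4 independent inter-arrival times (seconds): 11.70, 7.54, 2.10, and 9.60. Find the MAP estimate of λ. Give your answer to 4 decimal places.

The Exponential(rate=λ) likelihood is ∝ λ^n e^(−λΣtᵢ). Here n = 4 and Σtᵢ = 11.70 + 7.54 + 2.10 + 9.60 = 30.94.
Posterior ∝ λ^3e^(−11λ) · λ^4e^(−30.94λ) = λ^7e^(−41.94λ), i.e. Gamma(8, 41.94).
Mode = (a−1)/b = 7/41.94 ≈ 0.1669.

λ̂_MAP = 0.1669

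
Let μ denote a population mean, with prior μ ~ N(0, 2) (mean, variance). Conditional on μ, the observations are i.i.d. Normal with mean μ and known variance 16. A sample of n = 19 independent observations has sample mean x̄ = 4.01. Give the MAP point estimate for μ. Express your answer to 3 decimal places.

n = 19, x̄ = 4.01.
For a Normal prior and Normal likelihood with known variance, the posterior is Normal; its mode equals its mean, the precision-weighted average.
Prior precision 1/σ₀² = 1/2 = 0.5; data precision n/σ² = 19/16 = 1.1875.
μ̂ = (0.5·0 + 1.1875·4.01) / (0.5 + 1.1875) = 4.761875/1.6875 = 7619/2700 ≈ 2.822.

μ̂_MAP = 2.822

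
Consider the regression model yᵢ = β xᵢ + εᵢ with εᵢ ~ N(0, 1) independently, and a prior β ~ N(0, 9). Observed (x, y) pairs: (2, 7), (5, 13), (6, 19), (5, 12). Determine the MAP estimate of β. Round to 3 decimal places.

β̂_MAP = 2.808

log p(β | y) = −Σ(yᵢ − βxᵢ)²/(2·1) − β²/(2·9) + const.
Setting the derivative to zero: Σxᵢ(yᵢ − βxᵢ)/1 − β/9 = 0, so β = Σxᵢyᵢ / (Σxᵢ² + σ²/τ²).
Σxᵢyᵢ = 2·7 + 5·13 + 6·19 + 5·12 = 253; Σxᵢ² = 90; σ²/τ² = 1/9.
β̂_MAP = 253 / (90 + 1/9) = 253/(811/9) = 2277/811 ≈ 2.808.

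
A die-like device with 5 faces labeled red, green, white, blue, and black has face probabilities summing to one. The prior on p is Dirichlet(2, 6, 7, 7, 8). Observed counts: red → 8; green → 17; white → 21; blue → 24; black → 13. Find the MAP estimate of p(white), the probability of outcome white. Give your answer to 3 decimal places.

The posterior is Dirichlet(αᵢ + nᵢ) = Dirichlet(10, 23, 28, 31, 21).
For a Dirichlet(a₁,…,a_K) with all aᵢ > 1, the mode has j-th component (aⱼ − 1)/(Σaᵢ − K).
Here Σaᵢ = 113 and K = 5, so p(white) = (28 − 1)/(113 − 5) = 27/108 ≈ 0.250.

MAP estimate of p(white) = 0.250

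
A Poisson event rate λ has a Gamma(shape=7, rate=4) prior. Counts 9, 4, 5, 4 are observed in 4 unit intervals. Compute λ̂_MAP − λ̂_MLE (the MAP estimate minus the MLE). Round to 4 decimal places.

MAP − MLE = -2.0000

Σxᵢ = 22. Posterior is Gamma(29, 8); MAP = (29−1)/8 = 28/8 ≈ 3.50000.
MLE = x̄ = 22/4 ≈ 5.50000.
Difference = 28/8 − 22/4 = -2 ≈ -2.0000.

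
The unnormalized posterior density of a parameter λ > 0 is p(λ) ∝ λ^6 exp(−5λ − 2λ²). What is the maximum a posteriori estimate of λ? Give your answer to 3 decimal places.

λ̂_MAP = 0.750

ℓ'(λ) = 6/λ − 5 − 4λ. Setting this to zero and multiplying by λ: 4λ² + 5λ − 6 = 0.
λ = (−5 + √(5² + 4·4·6)) / (2·4) = (−5 + √121) / 8 = (−5 + 11)/8 = 3/4.
ℓ''(λ) = −6/λ² − 4 < 0, confirming a maximum.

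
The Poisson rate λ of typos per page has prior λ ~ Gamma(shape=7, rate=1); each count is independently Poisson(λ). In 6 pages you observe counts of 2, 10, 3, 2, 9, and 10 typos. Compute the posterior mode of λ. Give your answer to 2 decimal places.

Σxᵢ = 2+10+3+2+9+10 = 36, with n = 6.
Posterior ∝ λ^6e^(−1λ) · λ^36e^(−6λ) = λ^42e^(−7λ), i.e. Gamma(shape=43, rate=7).
The mode of a Gamma(a, b) with a ≥ 1 (shape–rate) is (a−1)/b = 42/7 ≈ 6.00.

λ̂_MAP = 6.00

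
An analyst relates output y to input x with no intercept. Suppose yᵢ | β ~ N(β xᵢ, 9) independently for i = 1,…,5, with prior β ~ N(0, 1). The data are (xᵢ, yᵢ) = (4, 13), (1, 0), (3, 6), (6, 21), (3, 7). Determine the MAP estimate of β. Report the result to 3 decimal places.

log p(β | y) = −Σ(yᵢ − βxᵢ)²/(2·9) − β²/(2·1) + const.
Setting the derivative to zero: Σxᵢ(yᵢ − βxᵢ)/9 − β/1 = 0, so β = Σxᵢyᵢ / (Σxᵢ² + σ²/τ²).
Σxᵢyᵢ = 4·13 + 1·0 + 3·6 + 6·21 + 3·7 = 217; Σxᵢ² = 71; σ²/τ² = 9.
β̂_MAP = 217 / (71 + 9) = 217/80 ≈ 2.713.

β̂_MAP = 2.713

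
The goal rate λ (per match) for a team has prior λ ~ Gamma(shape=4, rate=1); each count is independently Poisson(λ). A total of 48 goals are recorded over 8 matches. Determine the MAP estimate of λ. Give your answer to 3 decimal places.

λ̂_MAP = 5.667

Σxᵢ = 48, n = 8.
Posterior ∝ λ^3e^(−1λ) · λ^48e^(−8λ) = λ^51e^(−9λ), i.e. Gamma(shape=52, rate=9).
The mode of a Gamma(a, b) with a ≥ 1 (shape–rate) is (a−1)/b = 51/9 ≈ 5.667.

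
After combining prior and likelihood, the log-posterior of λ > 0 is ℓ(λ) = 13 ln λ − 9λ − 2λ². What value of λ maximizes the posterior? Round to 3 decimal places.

λ̂_MAP = 1.000

ℓ'(λ) = 13/λ − 9 − 4λ. Setting this to zero and multiplying by λ: 4λ² + 9λ − 13 = 0.
λ = (−9 + √(9² + 4·4·13)) / (2·4) = (−9 + √289) / 8 = (−9 + 17)/8 = 1.
ℓ''(λ) = −13/λ² − 4 < 0, confirming a maximum.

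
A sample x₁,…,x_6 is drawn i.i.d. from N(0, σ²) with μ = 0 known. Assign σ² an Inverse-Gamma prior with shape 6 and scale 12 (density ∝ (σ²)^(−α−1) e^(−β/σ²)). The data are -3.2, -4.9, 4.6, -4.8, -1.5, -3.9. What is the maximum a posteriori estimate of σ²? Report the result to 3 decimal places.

σ̂²_MAP = 5.996

Sum of squared deviations about the known mean: SS = (-3.2−0)² + (-4.9−0)² + (4.6−0)² + (-4.8−0)² + (-1.5−0)² + (-3.9−0)² = 95.91.
The Normal likelihood contributes (σ²)^(−n/2) exp(−SS/(2σ²)), so the posterior is Inverse-Gamma(α + n/2, β + SS/2) = Inverse-Gamma(9, 59.955).
The mode of Inverse-Gamma(a, b) is b/(a+1) = 59.955/10 ≈ 5.996.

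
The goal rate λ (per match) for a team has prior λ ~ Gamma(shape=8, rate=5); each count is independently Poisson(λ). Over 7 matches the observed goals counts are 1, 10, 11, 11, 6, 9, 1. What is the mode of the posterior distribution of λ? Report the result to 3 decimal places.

λ̂_MAP = 4.667

Σxᵢ = 1+10+11+11+6+9+1 = 49, with n = 7.
Posterior ∝ λ^7e^(−5λ) · λ^49e^(−7λ) = λ^56e^(−12λ), i.e. Gamma(shape=57, rate=12).
The mode of a Gamma(a, b) with a ≥ 1 (shape–rate) is (a−1)/b = 56/12 ≈ 4.667.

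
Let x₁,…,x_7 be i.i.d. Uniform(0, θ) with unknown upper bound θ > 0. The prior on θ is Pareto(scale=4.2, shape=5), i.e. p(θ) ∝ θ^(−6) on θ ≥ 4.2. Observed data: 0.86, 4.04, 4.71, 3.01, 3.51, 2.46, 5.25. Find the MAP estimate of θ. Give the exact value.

The Uniform(0, θ) likelihood is θ^(−n) for θ ≥ max(xᵢ), zero otherwise. Here max(xᵢ) = 5.25.
Posterior ∝ θ^(−6) · θ^(−7) = θ^(−13) on θ ≥ max(4.2, 5.25) = 5.25.
This density is strictly decreasing in θ, so the posterior mode lies at the lower boundary of the support.

θ̂_MAP = 5.25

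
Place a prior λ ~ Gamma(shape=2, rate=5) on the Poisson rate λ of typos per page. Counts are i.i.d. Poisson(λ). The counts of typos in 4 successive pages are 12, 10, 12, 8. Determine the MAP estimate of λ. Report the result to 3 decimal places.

λ̂_MAP = 4.778

Σxᵢ = 12+10+12+8 = 42, with n = 4.
Posterior ∝ λe^(−5λ) · λ^42e^(−4λ) = λ^43e^(−9λ), i.e. Gamma(shape=44, rate=9).
The mode of a Gamma(a, b) with a ≥ 1 (shape–rate) is (a−1)/b = 43/9 ≈ 4.778.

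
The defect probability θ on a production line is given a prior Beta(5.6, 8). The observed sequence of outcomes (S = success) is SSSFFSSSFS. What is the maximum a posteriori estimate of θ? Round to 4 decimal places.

Prior: Beta(5.6, 8).
Data: 7 successes in 10 trials (from the sequence). The binomial likelihood contributes θ^7(1−θ)^3, so the posterior is Beta(5.6+7, 8+3) = Beta(12.6, 11).
For Beta(a, b) with a, b > 1 the mode is (a−1)/(a+b−2) = 11.6/21.6 ≈ 0.5370.

θ̂_MAP = 0.5370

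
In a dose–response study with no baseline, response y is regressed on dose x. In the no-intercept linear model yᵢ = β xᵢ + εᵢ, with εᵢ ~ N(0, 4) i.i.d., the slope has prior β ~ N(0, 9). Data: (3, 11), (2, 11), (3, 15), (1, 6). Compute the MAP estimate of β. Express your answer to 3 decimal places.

β̂_MAP = 4.521

log p(β | y) = −Σ(yᵢ − βxᵢ)²/(2·4) − β²/(2·9) + const.
Setting the derivative to zero: Σxᵢ(yᵢ − βxᵢ)/4 − β/9 = 0, so β = Σxᵢyᵢ / (Σxᵢ² + σ²/τ²).
Σxᵢyᵢ = 3·11 + 2·11 + 3·15 + 1·6 = 106; Σxᵢ² = 23; σ²/τ² = 4/9.
β̂_MAP = 106 / (23 + 4/9) = 106/(211/9) = 954/211 ≈ 4.521.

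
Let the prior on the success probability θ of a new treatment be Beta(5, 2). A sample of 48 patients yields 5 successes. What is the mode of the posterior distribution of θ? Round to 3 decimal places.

Prior: Beta(5, 2).
Data: 5 successes in 48 trials. The binomial likelihood contributes θ^5(1−θ)^43, so the posterior is Beta(5+5, 2+43) = Beta(10, 45).
For Beta(a, b) with a, b > 1 the mode is (a−1)/(a+b−2) = 9/53 ≈ 0.170.

θ̂_MAP = 0.170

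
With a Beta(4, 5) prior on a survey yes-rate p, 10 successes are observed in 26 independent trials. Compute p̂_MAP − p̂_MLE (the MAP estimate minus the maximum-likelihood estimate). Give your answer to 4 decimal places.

Posterior is Beta(14, 21); MAP = (14−1)/(35−2) = 13/33 ≈ 0.39394.
MLE ignores the prior: p̂_MLE = k/n = 10/26 ≈ 0.38462.
Difference = 13/33 − 10/26 = 4/429 ≈ 0.0093.

MAP − MLE = 0.0093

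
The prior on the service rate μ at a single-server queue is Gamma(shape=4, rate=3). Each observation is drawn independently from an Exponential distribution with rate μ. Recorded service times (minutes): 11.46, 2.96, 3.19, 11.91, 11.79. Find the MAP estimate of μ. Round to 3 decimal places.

The Exponential(rate=μ) likelihood is ∝ μ^n e^(−μΣtᵢ). Here n = 5 and Σtᵢ = 11.46 + 2.96 + 3.19 + 11.91 + 11.79 = 41.31.
Posterior ∝ μ^3e^(−3μ) · μ^5e^(−41.31μ) = μ^8e^(−44.31μ), i.e. Gamma(9, 44.31).
Mode = (a−1)/b = 8/44.31 ≈ 0.181.

μ̂_MAP = 0.181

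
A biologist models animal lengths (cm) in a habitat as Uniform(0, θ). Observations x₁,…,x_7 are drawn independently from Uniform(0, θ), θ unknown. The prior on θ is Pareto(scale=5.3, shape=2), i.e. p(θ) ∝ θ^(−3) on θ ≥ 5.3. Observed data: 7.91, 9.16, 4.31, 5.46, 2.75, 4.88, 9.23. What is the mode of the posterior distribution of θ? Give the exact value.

θ̂_MAP = 9.23

The Uniform(0, θ) likelihood is θ^(−n) for θ ≥ max(xᵢ), zero otherwise. Here max(xᵢ) = 9.23.
Posterior ∝ θ^(−3) · θ^(−7) = θ^(−10) on θ ≥ max(5.3, 9.23) = 9.23.
This density is strictly decreasing in θ, so the posterior mode lies at the lower boundary of the support.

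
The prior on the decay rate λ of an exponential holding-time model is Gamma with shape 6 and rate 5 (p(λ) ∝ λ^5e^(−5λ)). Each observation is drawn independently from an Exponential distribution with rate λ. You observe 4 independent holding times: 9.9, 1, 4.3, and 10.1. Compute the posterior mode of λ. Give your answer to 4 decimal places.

λ̂_MAP = 0.2970

The Exponential(rate=λ) likelihood is ∝ λ^n e^(−λΣtᵢ). Here n = 4 and Σtᵢ = 9.9 + 1 + 4.3 + 10.1 = 25.3.
Posterior ∝ λ^5e^(−5λ) · λ^4e^(−25.3λ) = λ^9e^(−30.3λ), i.e. Gamma(10, 30.3).
Mode = (a−1)/b = 9/30.3 ≈ 0.2970.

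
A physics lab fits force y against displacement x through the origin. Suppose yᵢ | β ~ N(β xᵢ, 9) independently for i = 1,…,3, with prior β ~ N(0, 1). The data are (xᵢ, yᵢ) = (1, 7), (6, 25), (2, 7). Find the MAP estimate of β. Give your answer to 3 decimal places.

β̂_MAP = 3.420

log p(β | y) = −Σ(yᵢ − βxᵢ)²/(2·9) − β²/(2·1) + const.
Setting the derivative to zero: Σxᵢ(yᵢ − βxᵢ)/9 − β/1 = 0, so β = Σxᵢyᵢ / (Σxᵢ² + σ²/τ²).
Σxᵢyᵢ = 1·7 + 6·25 + 2·7 = 171; Σxᵢ² = 41; σ²/τ² = 9.
β̂_MAP = 171 / (41 + 9) = 171/50 ≈ 3.420.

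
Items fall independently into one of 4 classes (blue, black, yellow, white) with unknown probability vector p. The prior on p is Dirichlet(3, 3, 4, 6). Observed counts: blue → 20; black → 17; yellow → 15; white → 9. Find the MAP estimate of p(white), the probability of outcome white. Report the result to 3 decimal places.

MAP estimate of p(white) = 0.192

The posterior is Dirichlet(αᵢ + nᵢ) = Dirichlet(23, 20, 19, 15).
For a Dirichlet(a₁,…,a_K) with all aᵢ > 1, the mode has j-th component (aⱼ − 1)/(Σaᵢ − K).
Here Σaᵢ = 77 and K = 4, so p(white) = (15 − 1)/(77 − 4) = 14/73 ≈ 0.192.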